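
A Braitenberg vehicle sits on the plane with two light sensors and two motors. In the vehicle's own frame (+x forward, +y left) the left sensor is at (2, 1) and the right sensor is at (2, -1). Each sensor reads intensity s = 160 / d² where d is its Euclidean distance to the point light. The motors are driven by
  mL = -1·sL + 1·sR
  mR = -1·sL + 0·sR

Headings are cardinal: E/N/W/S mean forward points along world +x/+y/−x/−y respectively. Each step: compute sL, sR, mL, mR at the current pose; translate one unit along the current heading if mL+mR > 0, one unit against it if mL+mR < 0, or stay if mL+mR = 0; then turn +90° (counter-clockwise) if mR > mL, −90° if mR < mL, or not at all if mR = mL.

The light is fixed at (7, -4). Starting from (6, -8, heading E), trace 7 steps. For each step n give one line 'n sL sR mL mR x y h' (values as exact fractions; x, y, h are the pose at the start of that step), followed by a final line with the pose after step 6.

n=0: pose=(6,-8,E); sL=16, sR=80/13; mL=-128/13, mR=-16; mL+mR=-336/13 → advance -1; mR−mL=-80/13 → turn -1·90°
n=1: pose=(5,-8,S); sL=160/37, sR=32/9; mL=-256/333, mR=-160/37; mL+mR=-1696/333 → advance -1; mR−mL=-32/9 → turn -1·90°
n=2: pose=(5,-7,W); sL=5, sR=8; mL=3, mR=-5; mL+mR=-2 → advance -1; mR−mL=-8 → turn -1·90°
n=3: pose=(6,-7,N); sL=32, sR=160; mL=128, mR=-32; mL+mR=96 → advance +1; mR−mL=-160 → turn -1·90°
n=4: pose=(6,-6,E); sL=80, sR=16; mL=-64, mR=-80; mL+mR=-144 → advance -1; mR−mL=-16 → turn -1·90°
n=5: pose=(5,-6,S); sL=160/17, sR=32/5; mL=-256/85, mR=-160/17; mL+mR=-1056/85 → advance -1; mR−mL=-32/5 → turn -1·90°
n=6: pose=(5,-5,W); sL=8, sR=10; mL=2, mR=-8; mL+mR=-6 → advance -1; mR−mL=-10 → turn -1·90°

0 16 80/13 -128/13 -16 6 -8 E
1 160/37 32/9 -256/333 -160/37 5 -8 S
2 5 8 3 -5 5 -7 W
3 32 160 128 -32 6 -7 N
4 80 16 -64 -80 6 -6 E
5 160/17 32/5 -256/85 -160/17 5 -6 S
6 8 10 2 -8 5 -5 W
final 6 -5 N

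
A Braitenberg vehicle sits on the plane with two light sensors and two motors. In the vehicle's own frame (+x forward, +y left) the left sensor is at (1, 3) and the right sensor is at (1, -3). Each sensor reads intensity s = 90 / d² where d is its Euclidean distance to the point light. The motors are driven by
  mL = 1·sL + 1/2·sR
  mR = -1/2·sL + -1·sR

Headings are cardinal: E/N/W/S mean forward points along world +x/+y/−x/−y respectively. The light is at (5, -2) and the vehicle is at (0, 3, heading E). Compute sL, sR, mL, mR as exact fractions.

9/8 9/2 27/8 -81/16

left sensor world pos  = (1, 6); dL² = 80
right sensor world pos = (1, 0); dR² = 20
sL = 90/80 = 9/8
sR = 90/20 = 9/2
mL = 1·sL + 1/2·sR = 27/8
mR = -1/2·sL + -1·sR = -81/16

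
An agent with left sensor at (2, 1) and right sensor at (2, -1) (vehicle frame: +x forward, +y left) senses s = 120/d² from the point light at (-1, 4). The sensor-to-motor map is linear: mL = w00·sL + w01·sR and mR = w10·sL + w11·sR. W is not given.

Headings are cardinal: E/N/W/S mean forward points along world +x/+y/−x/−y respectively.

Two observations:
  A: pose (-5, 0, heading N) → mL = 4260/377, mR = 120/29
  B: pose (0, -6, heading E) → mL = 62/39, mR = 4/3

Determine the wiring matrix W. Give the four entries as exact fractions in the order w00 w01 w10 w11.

1/2 1 1 0

obs A: pose=(-5,0,N) → sL=120/29, sR=120/13, mL=4260/377, mR=120/29
obs B: pose=(0,-6,E) → sL=4/3, sR=12/13, mL=62/39, mR=4/3
sensor matrix S = [[120/29, 120/13], [4/3, 12/13]]; det S = -3200/377
solve [mL_A; mL_B] = S·[w00; w01] and [mR_A; mR_B] = S·[w10; w11]:
  w00 = 1/2, w01 = 1, w10 = 1, w11 = 0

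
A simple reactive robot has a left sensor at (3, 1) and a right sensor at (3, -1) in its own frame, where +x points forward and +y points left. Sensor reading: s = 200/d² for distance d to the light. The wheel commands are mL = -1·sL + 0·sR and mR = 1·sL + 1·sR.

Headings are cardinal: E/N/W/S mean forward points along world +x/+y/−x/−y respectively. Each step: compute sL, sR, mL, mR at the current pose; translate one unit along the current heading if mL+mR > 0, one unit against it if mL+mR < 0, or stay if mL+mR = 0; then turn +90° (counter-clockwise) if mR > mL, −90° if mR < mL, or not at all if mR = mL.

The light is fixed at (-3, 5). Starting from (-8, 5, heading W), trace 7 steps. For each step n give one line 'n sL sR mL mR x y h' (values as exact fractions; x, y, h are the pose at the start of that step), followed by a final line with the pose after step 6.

0 40/13 40/13 -40/13 80/13 -8 5 W
1 100/17 100/29 -100/17 4600/493 -9 5 S
2 200/9 200/13 -200/9 4400/117 -9 4 E
3 5 10 -5 15 -8 4 N
4 40/13 40/13 -40/13 80/13 -8 5 W
5 100/17 100/29 -100/17 4600/493 -9 5 S
6 200/9 200/13 -200/9 4400/117 -9 4 E
final -8 4 N

n=0: pose=(-8,5,W); sL=40/13, sR=40/13; mL=-40/13, mR=80/13; mL+mR=40/13 → advance +1; mR−mL=120/13 → turn +1·90°
n=1: pose=(-9,5,S); sL=100/17, sR=100/29; mL=-100/17, mR=4600/493; mL+mR=100/29 → advance +1; mR−mL=7500/493 → turn +1·90°
n=2: pose=(-9,4,E); sL=200/9, sR=200/13; mL=-200/9, mR=4400/117; mL+mR=200/13 → advance +1; mR−mL=7000/117 → turn +1·90°
n=3: pose=(-8,4,N); sL=5, sR=10; mL=-5, mR=15; mL+mR=10 → advance +1; mR−mL=20 → turn +1·90°
n=4: pose=(-8,5,W); sL=40/13, sR=40/13; mL=-40/13, mR=80/13; mL+mR=40/13 → advance +1; mR−mL=120/13 → turn +1·90°
n=5: pose=(-9,5,S); sL=100/17, sR=100/29; mL=-100/17, mR=4600/493; mL+mR=100/29 → advance +1; mR−mL=7500/493 → turn +1·90°
n=6: pose=(-9,4,E); sL=200/9, sR=200/13; mL=-200/9, mR=4400/117; mL+mR=200/13 → advance +1; mR−mL=7000/117 → turn +1·90°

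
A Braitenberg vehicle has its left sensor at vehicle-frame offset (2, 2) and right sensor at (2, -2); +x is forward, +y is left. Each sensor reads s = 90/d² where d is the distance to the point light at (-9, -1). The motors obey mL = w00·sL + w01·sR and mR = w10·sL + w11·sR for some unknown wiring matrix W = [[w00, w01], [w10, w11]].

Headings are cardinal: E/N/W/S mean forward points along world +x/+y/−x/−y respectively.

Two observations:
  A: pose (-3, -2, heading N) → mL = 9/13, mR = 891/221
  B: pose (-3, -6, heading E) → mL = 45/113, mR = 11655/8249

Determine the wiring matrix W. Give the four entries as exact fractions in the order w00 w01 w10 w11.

0 1/2 1/2 1

obs A: pose=(-3,-2,N) → sL=90/17, sR=18/13, mL=9/13, mR=891/221
obs B: pose=(-3,-6,E) → sL=90/73, sR=90/113, mL=45/113, mR=11655/8249
sensor matrix S = [[90/17, 18/13], [90/73, 90/113]]; det S = 4574880/1823029
solve [mL_A; mL_B] = S·[w00; w01] and [mR_A; mR_B] = S·[w10; w11]:
  w00 = 0, w01 = 1/2, w10 = 1/2, w11 = 1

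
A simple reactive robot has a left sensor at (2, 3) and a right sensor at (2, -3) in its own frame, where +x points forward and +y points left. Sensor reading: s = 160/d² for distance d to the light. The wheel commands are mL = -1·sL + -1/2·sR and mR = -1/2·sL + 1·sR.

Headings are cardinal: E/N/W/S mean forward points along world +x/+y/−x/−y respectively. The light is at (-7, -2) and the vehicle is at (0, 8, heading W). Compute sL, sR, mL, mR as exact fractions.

80/37 80/97 -9240/3589 -920/3589

left sensor world pos  = (-2, 5); dL² = 74
right sensor world pos = (-2, 11); dR² = 194
sL = 160/74 = 80/37
sR = 160/194 = 80/97
mL = -1·sL + -1/2·sR = -9240/3589
mR = -1/2·sL + 1·sR = -920/3589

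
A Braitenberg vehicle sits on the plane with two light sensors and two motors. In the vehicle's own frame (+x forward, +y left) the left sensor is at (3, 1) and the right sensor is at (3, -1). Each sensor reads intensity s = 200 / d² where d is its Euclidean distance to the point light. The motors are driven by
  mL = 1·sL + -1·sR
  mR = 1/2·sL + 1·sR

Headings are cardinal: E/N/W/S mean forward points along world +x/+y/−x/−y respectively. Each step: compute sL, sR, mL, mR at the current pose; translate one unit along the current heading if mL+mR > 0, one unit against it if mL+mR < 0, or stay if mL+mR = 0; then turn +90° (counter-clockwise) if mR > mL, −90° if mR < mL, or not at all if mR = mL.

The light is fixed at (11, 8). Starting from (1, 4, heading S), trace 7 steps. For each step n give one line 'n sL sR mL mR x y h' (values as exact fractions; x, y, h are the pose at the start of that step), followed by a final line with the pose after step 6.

n=0: pose=(1,4,S); sL=20/13, sR=20/17; mL=80/221, mR=430/221; mL+mR=30/13 → advance +1; mR−mL=350/221 → turn +1·90°
n=1: pose=(1,3,E); sL=40/13, sR=40/17; mL=160/221, mR=860/221; mL+mR=60/13 → advance +1; mR−mL=700/221 → turn +1·90°
n=2: pose=(2,3,N); sL=25/13, sR=50/17; mL=-225/221, mR=1725/442; mL+mR=75/26 → advance +1; mR−mL=2175/442 → turn +1·90°
n=3: pose=(2,4,W); sL=200/169, sR=200/153; mL=-3200/25857, mR=49100/25857; mL+mR=300/169 → advance +1; mR−mL=52300/25857 → turn +1·90°
n=4: pose=(1,4,S); sL=20/13, sR=20/17; mL=80/221, mR=430/221; mL+mR=30/13 → advance +1; mR−mL=350/221 → turn +1·90°
n=5: pose=(1,3,E); sL=40/13, sR=40/17; mL=160/221, mR=860/221; mL+mR=60/13 → advance +1; mR−mL=700/221 → turn +1·90°
n=6: pose=(2,3,N); sL=25/13, sR=50/17; mL=-225/221, mR=1725/442; mL+mR=75/26 → advance +1; mR−mL=2175/442 → turn +1·90°

0 20/13 20/17 80/221 430/221 1 4 S
1 40/13 40/17 160/221 860/221 1 3 E
2 25/13 50/17 -225/221 1725/442 2 3 N
3 200/169 200/153 -3200/25857 49100/25857 2 4 W
4 20/13 20/17 80/221 430/221 1 4 S
5 40/13 40/17 160/221 860/221 1 3 E
6 25/13 50/17 -225/221 1725/442 2 3 N
final 2 4 W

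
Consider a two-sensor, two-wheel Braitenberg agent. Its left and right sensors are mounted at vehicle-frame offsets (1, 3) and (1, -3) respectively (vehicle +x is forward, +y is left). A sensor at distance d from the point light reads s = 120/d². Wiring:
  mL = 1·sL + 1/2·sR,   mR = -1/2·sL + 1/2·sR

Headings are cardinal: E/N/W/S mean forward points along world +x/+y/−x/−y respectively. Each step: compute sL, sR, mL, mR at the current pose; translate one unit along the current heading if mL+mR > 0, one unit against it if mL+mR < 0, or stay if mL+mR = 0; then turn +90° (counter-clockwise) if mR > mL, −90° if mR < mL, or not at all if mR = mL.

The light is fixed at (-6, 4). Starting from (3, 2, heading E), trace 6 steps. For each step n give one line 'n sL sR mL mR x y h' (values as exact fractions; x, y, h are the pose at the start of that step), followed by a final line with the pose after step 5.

0 120/101 24/25 4212/2525 -288/2525 3 2 E
1 60/89 60/29 4410/2581 1800/2581 4 2 S
2 40/39 40/27 620/351 80/351 4 1 W
3 3 30/37 126/37 -81/74 3 1 N
4 120/101 24/25 4212/2525 -288/2525 3 2 E
5 60/89 60/29 4410/2581 1800/2581 4 2 S
final 4 1 W

n=0: pose=(3,2,E); sL=120/101, sR=24/25; mL=4212/2525, mR=-288/2525; mL+mR=3924/2525 → advance +1; mR−mL=-180/101 → turn -1·90°
n=1: pose=(4,2,S); sL=60/89, sR=60/29; mL=4410/2581, mR=1800/2581; mL+mR=6210/2581 → advance +1; mR−mL=-90/89 → turn -1·90°
n=2: pose=(4,1,W); sL=40/39, sR=40/27; mL=620/351, mR=80/351; mL+mR=700/351 → advance +1; mR−mL=-20/13 → turn -1·90°
n=3: pose=(3,1,N); sL=3, sR=30/37; mL=126/37, mR=-81/74; mL+mR=171/74 → advance +1; mR−mL=-9/2 → turn -1·90°
n=4: pose=(3,2,E); sL=120/101, sR=24/25; mL=4212/2525, mR=-288/2525; mL+mR=3924/2525 → advance +1; mR−mL=-180/101 → turn -1·90°
n=5: pose=(4,2,S); sL=60/89, sR=60/29; mL=4410/2581, mR=1800/2581; mL+mR=6210/2581 → advance +1; mR−mL=-90/89 → turn -1·90°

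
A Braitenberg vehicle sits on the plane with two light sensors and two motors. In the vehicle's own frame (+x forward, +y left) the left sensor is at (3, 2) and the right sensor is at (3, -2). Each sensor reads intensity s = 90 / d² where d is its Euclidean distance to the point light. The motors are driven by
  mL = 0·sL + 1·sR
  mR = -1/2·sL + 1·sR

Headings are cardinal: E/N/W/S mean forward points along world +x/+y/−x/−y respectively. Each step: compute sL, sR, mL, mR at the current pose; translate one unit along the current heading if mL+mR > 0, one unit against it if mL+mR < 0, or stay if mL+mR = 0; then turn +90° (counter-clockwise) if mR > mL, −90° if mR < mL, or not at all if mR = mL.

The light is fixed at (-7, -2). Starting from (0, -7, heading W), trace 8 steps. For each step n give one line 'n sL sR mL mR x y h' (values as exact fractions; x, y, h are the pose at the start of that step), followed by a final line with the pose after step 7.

n=0: pose=(0,-7,W); sL=18/13, sR=18/5; mL=18/5, mR=189/65; mL+mR=423/65 → advance +1; mR−mL=-9/13 → turn -1·90°
n=1: pose=(-1,-7,N); sL=9/2, sR=45/34; mL=45/34, mR=-63/68; mL+mR=27/68 → advance +1; mR−mL=-9/4 → turn -1·90°
n=2: pose=(-1,-6,E); sL=18/17, sR=10/13; mL=10/13, mR=53/221; mL+mR=223/221 → advance +1; mR−mL=-9/17 → turn -1·90°
n=3: pose=(0,-6,S); sL=9/13, sR=45/37; mL=45/37, mR=837/962; mL+mR=2007/962 → advance +1; mR−mL=-9/26 → turn -1·90°
n=4: pose=(0,-7,W); sL=18/13, sR=18/5; mL=18/5, mR=189/65; mL+mR=423/65 → advance +1; mR−mL=-9/13 → turn -1·90°
n=5: pose=(-1,-7,N); sL=9/2, sR=45/34; mL=45/34, mR=-63/68; mL+mR=27/68 → advance +1; mR−mL=-9/4 → turn -1·90°
n=6: pose=(-1,-6,E); sL=18/17, sR=10/13; mL=10/13, mR=53/221; mL+mR=223/221 → advance +1; mR−mL=-9/17 → turn -1·90°
n=7: pose=(0,-6,S); sL=9/13, sR=45/37; mL=45/37, mR=837/962; mL+mR=2007/962 → advance +1; mR−mL=-9/26 → turn -1·90°

0 18/13 18/5 18/5 189/65 0 -7 W
1 9/2 45/34 45/34 -63/68 -1 -7 N
2 18/17 10/13 10/13 53/221 -1 -6 E
3 9/13 45/37 45/37 837/962 0 -6 S
4 18/13 18/5 18/5 189/65 0 -7 W
5 9/2 45/34 45/34 -63/68 -1 -7 N
6 18/17 10/13 10/13 53/221 -1 -6 E
7 9/13 45/37 45/37 837/962 0 -6 S
final 0 -7 W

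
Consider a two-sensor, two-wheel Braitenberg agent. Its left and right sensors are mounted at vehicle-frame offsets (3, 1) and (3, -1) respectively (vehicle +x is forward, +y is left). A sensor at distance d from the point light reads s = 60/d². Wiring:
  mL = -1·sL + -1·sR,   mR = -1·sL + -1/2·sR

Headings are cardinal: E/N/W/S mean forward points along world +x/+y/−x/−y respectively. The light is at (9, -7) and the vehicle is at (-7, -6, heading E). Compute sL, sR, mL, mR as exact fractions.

left sensor world pos  = (-4, -5); dL² = 173
right sensor world pos = (-4, -7); dR² = 169
sL = 60/173 = 60/173
sR = 60/169 = 60/169
mL = -1·sL + -1·sR = -20520/29237
mR = -1·sL + -1/2·sR = -15330/29237

60/173 60/169 -20520/29237 -15330/29237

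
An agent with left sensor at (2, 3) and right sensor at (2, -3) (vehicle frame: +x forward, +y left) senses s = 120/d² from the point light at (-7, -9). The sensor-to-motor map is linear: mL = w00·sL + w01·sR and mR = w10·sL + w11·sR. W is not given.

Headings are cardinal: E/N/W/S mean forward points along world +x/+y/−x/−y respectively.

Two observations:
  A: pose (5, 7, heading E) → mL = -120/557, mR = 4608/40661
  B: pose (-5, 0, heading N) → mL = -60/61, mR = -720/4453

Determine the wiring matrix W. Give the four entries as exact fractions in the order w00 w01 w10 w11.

-1 0 -1 1

obs A: pose=(5,7,E) → sL=120/557, sR=24/73, mL=-120/557, mR=4608/40661
obs B: pose=(-5,0,N) → sL=60/61, sR=60/73, mL=-60/61, mR=-720/4453
sensor matrix S = [[120/557, 24/73], [60/61, 60/73]]; det S = -362880/2480321
solve [mL_A; mL_B] = S·[w00; w01] and [mR_A; mR_B] = S·[w10; w11]:
  w00 = -1, w01 = 0, w10 = -1, w11 = 1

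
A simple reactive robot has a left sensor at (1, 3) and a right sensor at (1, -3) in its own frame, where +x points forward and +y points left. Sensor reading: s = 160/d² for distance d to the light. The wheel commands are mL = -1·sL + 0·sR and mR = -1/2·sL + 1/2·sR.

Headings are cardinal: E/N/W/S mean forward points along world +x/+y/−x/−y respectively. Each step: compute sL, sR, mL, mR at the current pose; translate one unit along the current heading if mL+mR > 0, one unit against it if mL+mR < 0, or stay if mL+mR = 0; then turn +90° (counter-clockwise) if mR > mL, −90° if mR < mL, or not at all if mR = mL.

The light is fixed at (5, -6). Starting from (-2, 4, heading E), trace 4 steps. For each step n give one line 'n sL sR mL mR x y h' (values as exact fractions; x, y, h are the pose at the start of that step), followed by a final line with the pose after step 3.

0 32/41 32/17 -32/41 384/697 -2 4 E
1 80/121 80/73 -80/121 1920/8833 -3 4 N
2 160/117 32/45 -160/117 -64/195 -3 3 W
3 2 40/41 -2 -21/41 -2 3 S
final -2 4 E

n=0: pose=(-2,4,E); sL=32/41, sR=32/17; mL=-32/41, mR=384/697; mL+mR=-160/697 → advance -1; mR−mL=928/697 → turn +1·90°
n=1: pose=(-3,4,N); sL=80/121, sR=80/73; mL=-80/121, mR=1920/8833; mL+mR=-3920/8833 → advance -1; mR−mL=7760/8833 → turn +1·90°
n=2: pose=(-3,3,W); sL=160/117, sR=32/45; mL=-160/117, mR=-64/195; mL+mR=-992/585 → advance -1; mR−mL=608/585 → turn +1·90°
n=3: pose=(-2,3,S); sL=2, sR=40/41; mL=-2, mR=-21/41; mL+mR=-103/41 → advance -1; mR−mL=61/41 → turn +1·90°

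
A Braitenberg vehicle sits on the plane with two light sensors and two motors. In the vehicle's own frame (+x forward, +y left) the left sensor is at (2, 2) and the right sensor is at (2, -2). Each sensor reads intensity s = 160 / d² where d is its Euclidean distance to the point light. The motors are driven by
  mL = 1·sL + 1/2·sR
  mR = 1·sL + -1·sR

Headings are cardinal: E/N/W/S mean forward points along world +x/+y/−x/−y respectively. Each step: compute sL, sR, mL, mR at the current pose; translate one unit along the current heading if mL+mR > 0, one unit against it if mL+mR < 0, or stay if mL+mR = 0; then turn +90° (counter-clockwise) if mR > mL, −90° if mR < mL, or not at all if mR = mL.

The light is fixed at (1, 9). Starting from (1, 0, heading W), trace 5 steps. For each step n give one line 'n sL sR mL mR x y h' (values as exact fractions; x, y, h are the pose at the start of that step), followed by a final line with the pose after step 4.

0 32/25 160/53 3696/1325 -2304/1325 1 0 W
1 80/29 16/5 632/145 -64/145 0 0 N
2 160/37 160/101 19120/3737 10240/3737 0 1 E
3 20/13 20/13 30/13 0 1 1 S
4 32/25 160/53 3696/1325 -2304/1325 1 0 W
final 0 0 N

n=0: pose=(1,0,W); sL=32/25, sR=160/53; mL=3696/1325, mR=-2304/1325; mL+mR=1392/1325 → advance +1; mR−mL=-240/53 → turn -1·90°
n=1: pose=(0,0,N); sL=80/29, sR=16/5; mL=632/145, mR=-64/145; mL+mR=568/145 → advance +1; mR−mL=-24/5 → turn -1·90°
n=2: pose=(0,1,E); sL=160/37, sR=160/101; mL=19120/3737, mR=10240/3737; mL+mR=29360/3737 → advance +1; mR−mL=-240/101 → turn -1·90°
n=3: pose=(1,1,S); sL=20/13, sR=20/13; mL=30/13, mR=0; mL+mR=30/13 → advance +1; mR−mL=-30/13 → turn -1·90°
n=4: pose=(1,0,W); sL=32/25, sR=160/53; mL=3696/1325, mR=-2304/1325; mL+mR=1392/1325 → advance +1; mR−mL=-240/53 → turn -1·90°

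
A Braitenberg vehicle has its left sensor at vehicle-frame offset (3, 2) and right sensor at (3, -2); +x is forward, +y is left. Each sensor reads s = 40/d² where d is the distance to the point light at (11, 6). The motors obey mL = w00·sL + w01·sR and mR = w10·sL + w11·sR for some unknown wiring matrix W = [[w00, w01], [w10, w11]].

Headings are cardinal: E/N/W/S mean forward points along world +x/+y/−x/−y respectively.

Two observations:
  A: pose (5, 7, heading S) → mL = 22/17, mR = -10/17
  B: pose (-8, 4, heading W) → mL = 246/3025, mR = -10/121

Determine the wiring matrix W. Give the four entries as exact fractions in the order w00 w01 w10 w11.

obs A: pose=(5,7,S) → sL=2, sR=10/17, mL=22/17, mR=-10/17
obs B: pose=(-8,4,W) → sL=2/25, sR=10/121, mL=246/3025, mR=-10/121
sensor matrix S = [[2, 10/17], [2/25, 10/121]]; det S = 1216/10285
solve [mL_A; mL_B] = S·[w00; w01] and [mR_A; mR_B] = S·[w10; w11]:
  w00 = 1/2, w01 = 1/2, w10 = 0, w11 = -1

1/2 1/2 0 -1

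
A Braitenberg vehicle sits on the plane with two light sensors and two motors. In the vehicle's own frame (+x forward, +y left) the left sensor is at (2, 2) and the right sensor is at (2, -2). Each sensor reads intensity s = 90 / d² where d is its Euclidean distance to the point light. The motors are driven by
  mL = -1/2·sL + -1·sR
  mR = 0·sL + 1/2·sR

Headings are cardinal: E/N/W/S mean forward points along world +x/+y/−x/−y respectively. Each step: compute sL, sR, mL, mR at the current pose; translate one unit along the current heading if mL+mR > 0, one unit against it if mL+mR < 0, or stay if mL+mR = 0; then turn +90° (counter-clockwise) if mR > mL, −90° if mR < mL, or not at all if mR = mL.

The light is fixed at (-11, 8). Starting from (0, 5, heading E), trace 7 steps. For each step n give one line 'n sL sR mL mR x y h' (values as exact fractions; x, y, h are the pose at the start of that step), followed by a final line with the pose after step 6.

n=0: pose=(0,5,E); sL=9/17, sR=45/97; mL=-2403/3298, mR=45/194; mL+mR=-819/1649 → advance -1; mR−mL=1584/1649 → turn +1·90°
n=1: pose=(-1,5,N); sL=18/13, sR=18/29; mL=-495/377, mR=9/29; mL+mR=-378/377 → advance -1; mR−mL=612/377 → turn +1·90°
n=2: pose=(-1,4,W); sL=9/10, sR=45/34; mL=-603/340, mR=45/68; mL+mR=-189/170 → advance -1; mR−mL=207/85 → turn +1·90°
n=3: pose=(0,4,S); sL=18/41, sR=10/13; mL=-527/533, mR=5/13; mL+mR=-322/533 → advance -1; mR−mL=732/533 → turn +1·90°
n=4: pose=(0,5,E); sL=9/17, sR=45/97; mL=-2403/3298, mR=45/194; mL+mR=-819/1649 → advance -1; mR−mL=1584/1649 → turn +1·90°
n=5: pose=(-1,5,N); sL=18/13, sR=18/29; mL=-495/377, mR=9/29; mL+mR=-378/377 → advance -1; mR−mL=612/377 → turn +1·90°
n=6: pose=(-1,4,W); sL=9/10, sR=45/34; mL=-603/340, mR=45/68; mL+mR=-189/170 → advance -1; mR−mL=207/85 → turn +1·90°

0 9/17 45/97 -2403/3298 45/194 0 5 E
1 18/13 18/29 -495/377 9/29 -1 5 N
2 9/10 45/34 -603/340 45/68 -1 4 W
3 18/41 10/13 -527/533 5/13 0 4 S
4 9/17 45/97 -2403/3298 45/194 0 5 E
5 18/13 18/29 -495/377 9/29 -1 5 N
6 9/10 45/34 -603/340 45/68 -1 4 W
final 0 4 S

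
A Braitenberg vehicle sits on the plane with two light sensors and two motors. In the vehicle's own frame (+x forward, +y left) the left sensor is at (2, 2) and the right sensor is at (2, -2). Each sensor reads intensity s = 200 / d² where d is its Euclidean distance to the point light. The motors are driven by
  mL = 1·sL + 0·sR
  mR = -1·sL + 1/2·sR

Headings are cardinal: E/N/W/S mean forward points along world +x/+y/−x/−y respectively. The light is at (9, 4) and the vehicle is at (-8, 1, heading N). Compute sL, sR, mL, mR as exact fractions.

left sensor world pos  = (-10, 3); dL² = 362
right sensor world pos = (-6, 3); dR² = 226
sL = 200/362 = 100/181
sR = 200/226 = 100/113
mL = 1·sL + 0·sR = 100/181
mR = -1·sL + 1/2·sR = -2250/20453

100/181 100/113 100/181 -2250/20453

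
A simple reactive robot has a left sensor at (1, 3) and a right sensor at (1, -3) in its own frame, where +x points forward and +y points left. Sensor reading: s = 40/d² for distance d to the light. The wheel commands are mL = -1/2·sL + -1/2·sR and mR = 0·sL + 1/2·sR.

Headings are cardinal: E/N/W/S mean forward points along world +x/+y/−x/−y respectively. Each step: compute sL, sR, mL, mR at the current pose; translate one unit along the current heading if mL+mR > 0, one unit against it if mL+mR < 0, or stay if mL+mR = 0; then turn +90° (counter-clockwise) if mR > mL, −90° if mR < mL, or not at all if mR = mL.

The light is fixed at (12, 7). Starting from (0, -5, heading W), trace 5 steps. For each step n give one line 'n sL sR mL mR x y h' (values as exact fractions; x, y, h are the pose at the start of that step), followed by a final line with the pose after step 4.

n=0: pose=(0,-5,W); sL=20/197, sR=4/25; mL=-644/4925, mR=2/25; mL+mR=-10/197 → advance -1; mR−mL=1038/4925 → turn +1·90°
n=1: pose=(1,-5,S); sL=40/233, sR=8/73; mL=-2392/17009, mR=4/73; mL+mR=-20/233 → advance -1; mR−mL=3324/17009 → turn +1·90°
n=2: pose=(1,-4,E); sL=10/41, sR=5/37; mL=-575/3034, mR=5/74; mL+mR=-5/41 → advance -1; mR−mL=390/1517 → turn +1·90°
n=3: pose=(0,-4,N); sL=8/65, sR=40/181; mL=-2024/11765, mR=20/181; mL+mR=-4/65 → advance -1; mR−mL=3324/11765 → turn +1·90°
n=4: pose=(0,-5,W); sL=20/197, sR=4/25; mL=-644/4925, mR=2/25; mL+mR=-10/197 → advance -1; mR−mL=1038/4925 → turn +1·90°

0 20/197 4/25 -644/4925 2/25 0 -5 W
1 40/233 8/73 -2392/17009 4/73 1 -5 S
2 10/41 5/37 -575/3034 5/74 1 -4 E
3 8/65 40/181 -2024/11765 20/181 0 -4 N
4 20/197 4/25 -644/4925 2/25 0 -5 W
final 1 -5 S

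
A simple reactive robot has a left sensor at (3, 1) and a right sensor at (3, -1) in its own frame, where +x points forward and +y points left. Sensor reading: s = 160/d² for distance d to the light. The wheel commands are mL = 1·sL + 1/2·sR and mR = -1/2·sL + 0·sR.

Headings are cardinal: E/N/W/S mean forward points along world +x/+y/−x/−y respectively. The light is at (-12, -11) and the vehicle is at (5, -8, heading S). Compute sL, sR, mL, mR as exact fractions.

left sensor world pos  = (6, -11); dL² = 324
right sensor world pos = (4, -11); dR² = 256
sL = 160/324 = 40/81
sR = 160/256 = 5/8
mL = 1·sL + 1/2·sR = 1045/1296
mR = -1/2·sL + 0·sR = -20/81

40/81 5/8 1045/1296 -20/81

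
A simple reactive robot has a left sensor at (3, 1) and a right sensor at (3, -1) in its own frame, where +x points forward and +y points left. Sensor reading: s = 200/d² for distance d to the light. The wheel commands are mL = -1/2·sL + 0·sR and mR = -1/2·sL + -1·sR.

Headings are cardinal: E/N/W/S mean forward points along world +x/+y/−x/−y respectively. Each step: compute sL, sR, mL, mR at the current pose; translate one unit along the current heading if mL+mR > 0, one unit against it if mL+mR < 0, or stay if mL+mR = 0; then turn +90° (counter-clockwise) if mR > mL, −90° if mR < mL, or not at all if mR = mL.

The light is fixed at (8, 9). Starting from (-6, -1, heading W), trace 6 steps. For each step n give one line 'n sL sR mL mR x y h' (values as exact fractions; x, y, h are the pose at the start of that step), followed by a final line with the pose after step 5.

n=0: pose=(-6,-1,W); sL=20/41, sR=20/37; mL=-10/41, mR=-1190/1517; mL+mR=-1560/1517 → advance -1; mR−mL=-20/37 → turn -1·90°
n=1: pose=(-5,-1,N); sL=40/49, sR=200/193; mL=-20/49, mR=-13660/9457; mL+mR=-17520/9457 → advance -1; mR−mL=-200/193 → turn -1·90°
n=2: pose=(-5,-2,E); sL=1, sR=50/61; mL=-1/2, mR=-161/122; mL+mR=-111/61 → advance -1; mR−mL=-50/61 → turn -1·90°
n=3: pose=(-6,-2,S); sL=40/73, sR=200/421; mL=-20/73, mR=-23020/30733; mL+mR=-31440/30733 → advance -1; mR−mL=-200/421 → turn -1·90°
n=4: pose=(-6,-1,W); sL=20/41, sR=20/37; mL=-10/41, mR=-1190/1517; mL+mR=-1560/1517 → advance -1; mR−mL=-20/37 → turn -1·90°
n=5: pose=(-5,-1,N); sL=40/49, sR=200/193; mL=-20/49, mR=-13660/9457; mL+mR=-17520/9457 → advance -1; mR−mL=-200/193 → turn -1·90°

0 20/41 20/37 -10/41 -1190/1517 -6 -1 W
1 40/49 200/193 -20/49 -13660/9457 -5 -1 N
2 1 50/61 -1/2 -161/122 -5 -2 E
3 40/73 200/421 -20/73 -23020/30733 -6 -2 S
4 20/41 20/37 -10/41 -1190/1517 -6 -1 W
5 40/49 200/193 -20/49 -13660/9457 -5 -1 N
final -5 -2 E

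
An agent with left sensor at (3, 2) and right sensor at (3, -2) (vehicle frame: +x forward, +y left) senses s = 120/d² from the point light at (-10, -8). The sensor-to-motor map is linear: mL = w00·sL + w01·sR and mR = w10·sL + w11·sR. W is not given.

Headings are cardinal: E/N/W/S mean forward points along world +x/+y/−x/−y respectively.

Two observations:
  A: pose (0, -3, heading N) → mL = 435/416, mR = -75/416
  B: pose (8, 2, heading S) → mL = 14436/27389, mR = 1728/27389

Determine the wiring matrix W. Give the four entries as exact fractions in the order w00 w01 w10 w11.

obs A: pose=(0,-3,N) → sL=15/16, sR=15/26, mL=435/416, mR=-75/416
obs B: pose=(8,2,S) → sL=120/449, sR=24/61, mL=14436/27389, mR=1728/27389
sensor matrix S = [[15/16, 15/26], [120/449, 24/61]]; det S = 152865/712114
solve [mL_A; mL_B] = S·[w00; w01] and [mR_A; mR_B] = S·[w10; w11]:
  w00 = 1/2, w01 = 1, w10 = -1/2, w11 = 1/2

1/2 1 -1/2 1/2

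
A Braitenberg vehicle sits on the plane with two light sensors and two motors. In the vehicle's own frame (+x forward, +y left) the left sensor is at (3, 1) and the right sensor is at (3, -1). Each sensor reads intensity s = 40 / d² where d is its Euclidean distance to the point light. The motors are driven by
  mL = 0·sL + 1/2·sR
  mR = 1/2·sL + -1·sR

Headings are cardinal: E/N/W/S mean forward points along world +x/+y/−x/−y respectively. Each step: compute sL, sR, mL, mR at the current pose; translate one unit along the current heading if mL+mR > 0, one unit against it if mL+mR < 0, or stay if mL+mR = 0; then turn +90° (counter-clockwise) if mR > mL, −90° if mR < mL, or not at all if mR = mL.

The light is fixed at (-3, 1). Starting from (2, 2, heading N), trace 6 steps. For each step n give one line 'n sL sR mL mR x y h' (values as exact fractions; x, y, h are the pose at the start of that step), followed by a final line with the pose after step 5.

n=0: pose=(2,2,N); sL=5/4, sR=10/13; mL=5/13, mR=-15/104; mL+mR=25/104 → advance +1; mR−mL=-55/104 → turn -1·90°
n=1: pose=(2,3,E); sL=40/73, sR=8/13; mL=4/13, mR=-324/949; mL+mR=-32/949 → advance -1; mR−mL=-616/949 → turn -1·90°
n=2: pose=(1,3,S); sL=20/13, sR=4; mL=2, mR=-42/13; mL+mR=-16/13 → advance -1; mR−mL=-68/13 → turn -1·90°
n=3: pose=(1,4,W); sL=8, sR=40/17; mL=20/17, mR=28/17; mL+mR=48/17 → advance +1; mR−mL=8/17 → turn +1·90°
n=4: pose=(0,4,S); sL=5/2, sR=10; mL=5, mR=-35/4; mL+mR=-15/4 → advance -1; mR−mL=-55/4 → turn -1·90°
n=5: pose=(0,5,W); sL=40/9, sR=8/5; mL=4/5, mR=28/45; mL+mR=64/45 → advance +1; mR−mL=-8/45 → turn -1·90°

0 5/4 10/13 5/13 -15/104 2 2 N
1 40/73 8/13 4/13 -324/949 2 3 E
2 20/13 4 2 -42/13 1 3 S
3 8 40/17 20/17 28/17 1 4 W
4 5/2 10 5 -35/4 0 4 S
5 40/9 8/5 4/5 28/45 0 5 W
final -1 5 N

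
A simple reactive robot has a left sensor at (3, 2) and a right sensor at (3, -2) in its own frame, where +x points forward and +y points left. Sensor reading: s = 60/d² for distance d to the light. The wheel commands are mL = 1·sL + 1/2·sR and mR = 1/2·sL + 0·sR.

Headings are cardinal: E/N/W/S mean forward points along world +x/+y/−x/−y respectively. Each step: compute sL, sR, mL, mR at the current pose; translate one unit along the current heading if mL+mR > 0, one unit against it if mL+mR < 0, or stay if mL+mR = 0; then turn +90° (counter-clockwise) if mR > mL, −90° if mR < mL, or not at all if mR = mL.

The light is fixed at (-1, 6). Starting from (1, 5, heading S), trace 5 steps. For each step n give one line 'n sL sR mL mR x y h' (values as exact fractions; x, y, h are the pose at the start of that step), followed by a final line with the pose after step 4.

n=0: pose=(1,5,S); sL=15/8, sR=15/4; mL=15/4, mR=15/16; mL+mR=75/16 → advance +1; mR−mL=-45/16 → turn -1·90°
n=1: pose=(1,4,W); sL=60/17, sR=60; mL=570/17, mR=30/17; mL+mR=600/17 → advance +1; mR−mL=-540/17 → turn -1·90°
n=2: pose=(0,4,N); sL=30, sR=6; mL=33, mR=15; mL+mR=48 → advance +1; mR−mL=-18 → turn -1·90°
n=3: pose=(0,5,E); sL=60/17, sR=12/5; mL=402/85, mR=30/17; mL+mR=552/85 → advance +1; mR−mL=-252/85 → turn -1·90°
n=4: pose=(1,5,S); sL=15/8, sR=15/4; mL=15/4, mR=15/16; mL+mR=75/16 → advance +1; mR−mL=-45/16 → turn -1·90°

0 15/8 15/4 15/4 15/16 1 5 S
1 60/17 60 570/17 30/17 1 4 W
2 30 6 33 15 0 4 N
3 60/17 12/5 402/85 30/17 0 5 E
4 15/8 15/4 15/4 15/16 1 5 S
final 1 4 W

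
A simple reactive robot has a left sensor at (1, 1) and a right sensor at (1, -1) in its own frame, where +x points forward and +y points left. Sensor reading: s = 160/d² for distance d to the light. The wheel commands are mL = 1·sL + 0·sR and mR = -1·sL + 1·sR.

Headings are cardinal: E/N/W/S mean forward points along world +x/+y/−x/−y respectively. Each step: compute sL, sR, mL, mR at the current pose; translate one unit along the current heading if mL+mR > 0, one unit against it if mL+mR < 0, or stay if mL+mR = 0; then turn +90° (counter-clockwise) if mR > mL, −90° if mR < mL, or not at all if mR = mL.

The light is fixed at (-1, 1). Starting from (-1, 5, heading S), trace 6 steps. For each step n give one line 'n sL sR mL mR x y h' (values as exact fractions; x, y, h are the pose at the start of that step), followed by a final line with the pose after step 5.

0 16 16 16 0 -1 5 S
1 32 160/17 32 -384/17 -1 4 W
2 8 10 8 2 -2 4 N
3 32/5 160/9 32/5 512/45 -2 5 E
4 80/13 80/13 80/13 0 -1 5 N
5 160/37 160/17 160/37 3200/629 -1 6 E
final 0 6 N

n=0: pose=(-1,5,S); sL=16, sR=16; mL=16, mR=0; mL+mR=16 → advance +1; mR−mL=-16 → turn -1·90°
n=1: pose=(-1,4,W); sL=32, sR=160/17; mL=32, mR=-384/17; mL+mR=160/17 → advance +1; mR−mL=-928/17 → turn -1·90°
n=2: pose=(-2,4,N); sL=8, sR=10; mL=8, mR=2; mL+mR=10 → advance +1; mR−mL=-6 → turn -1·90°
n=3: pose=(-2,5,E); sL=32/5, sR=160/9; mL=32/5, mR=512/45; mL+mR=160/9 → advance +1; mR−mL=224/45 → turn +1·90°
n=4: pose=(-1,5,N); sL=80/13, sR=80/13; mL=80/13, mR=0; mL+mR=80/13 → advance +1; mR−mL=-80/13 → turn -1·90°
n=5: pose=(-1,6,E); sL=160/37, sR=160/17; mL=160/37, mR=3200/629; mL+mR=160/17 → advance +1; mR−mL=480/629 → turn +1·90°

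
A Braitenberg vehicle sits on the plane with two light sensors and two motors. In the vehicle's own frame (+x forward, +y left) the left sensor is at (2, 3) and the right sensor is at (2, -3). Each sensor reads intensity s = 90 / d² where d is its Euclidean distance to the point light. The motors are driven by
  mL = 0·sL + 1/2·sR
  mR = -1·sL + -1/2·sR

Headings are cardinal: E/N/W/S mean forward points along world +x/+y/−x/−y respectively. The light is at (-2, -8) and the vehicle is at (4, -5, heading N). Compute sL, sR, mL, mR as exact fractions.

45/17 45/53 45/106 -5535/1802

left sensor world pos  = (1, -3); dL² = 34
right sensor world pos = (7, -3); dR² = 106
sL = 90/34 = 45/17
sR = 90/106 = 45/53
mL = 0·sL + 1/2·sR = 45/106
mR = -1·sL + -1/2·sR = -5535/1802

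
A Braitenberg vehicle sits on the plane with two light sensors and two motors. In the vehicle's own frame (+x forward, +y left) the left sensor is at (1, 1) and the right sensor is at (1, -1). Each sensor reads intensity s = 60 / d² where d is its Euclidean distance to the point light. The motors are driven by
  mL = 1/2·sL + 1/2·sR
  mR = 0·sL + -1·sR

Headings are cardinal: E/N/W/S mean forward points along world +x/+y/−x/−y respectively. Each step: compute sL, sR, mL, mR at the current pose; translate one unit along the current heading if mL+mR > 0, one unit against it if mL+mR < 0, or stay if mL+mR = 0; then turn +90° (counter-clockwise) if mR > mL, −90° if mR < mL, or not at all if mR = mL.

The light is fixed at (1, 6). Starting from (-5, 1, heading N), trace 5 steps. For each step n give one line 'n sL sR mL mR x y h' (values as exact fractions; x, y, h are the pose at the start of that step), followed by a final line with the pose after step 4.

0 12/13 60/41 636/533 -60/41 -5 1 N
1 6/5 30/37 186/185 -30/37 -5 0 E
2 12/13 12/17 180/221 -12/17 -4 0 S
3 3/5 5/6 43/60 -5/6 -4 -1 W
4 60/61 4/3 212/183 -4/3 -3 -1 N
final -3 -2 E

n=0: pose=(-5,1,N); sL=12/13, sR=60/41; mL=636/533, mR=-60/41; mL+mR=-144/533 → advance -1; mR−mL=-1416/533 → turn -1·90°
n=1: pose=(-5,0,E); sL=6/5, sR=30/37; mL=186/185, mR=-30/37; mL+mR=36/185 → advance +1; mR−mL=-336/185 → turn -1·90°
n=2: pose=(-4,0,S); sL=12/13, sR=12/17; mL=180/221, mR=-12/17; mL+mR=24/221 → advance +1; mR−mL=-336/221 → turn -1·90°
n=3: pose=(-4,-1,W); sL=3/5, sR=5/6; mL=43/60, mR=-5/6; mL+mR=-7/60 → advance -1; mR−mL=-31/20 → turn -1·90°
n=4: pose=(-3,-1,N); sL=60/61, sR=4/3; mL=212/183, mR=-4/3; mL+mR=-32/183 → advance -1; mR−mL=-152/61 → turn -1·90°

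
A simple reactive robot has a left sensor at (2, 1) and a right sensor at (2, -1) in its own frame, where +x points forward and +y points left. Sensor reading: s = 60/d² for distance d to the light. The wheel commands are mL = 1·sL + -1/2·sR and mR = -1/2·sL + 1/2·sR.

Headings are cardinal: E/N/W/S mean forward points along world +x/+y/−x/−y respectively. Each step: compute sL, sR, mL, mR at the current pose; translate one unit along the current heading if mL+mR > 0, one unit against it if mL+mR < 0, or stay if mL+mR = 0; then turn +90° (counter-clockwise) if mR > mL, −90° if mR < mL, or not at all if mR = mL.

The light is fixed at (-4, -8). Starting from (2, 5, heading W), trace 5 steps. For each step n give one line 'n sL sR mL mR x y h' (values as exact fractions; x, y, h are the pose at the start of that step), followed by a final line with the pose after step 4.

n=0: pose=(2,5,W); sL=3/8, sR=15/53; mL=99/424, mR=-39/848; mL+mR=3/16 → advance +1; mR−mL=-237/848 → turn -1·90°
n=1: pose=(1,5,N); sL=60/241, sR=20/87; mL=2810/20967, mR=-200/20967; mL+mR=30/241 → advance +1; mR−mL=-3010/20967 → turn -1·90°
n=2: pose=(1,6,E); sL=30/137, sR=30/109; mL=1215/14933, mR=420/14933; mL+mR=15/137 → advance +1; mR−mL=-795/14933 → turn -1·90°
n=3: pose=(2,6,S); sL=60/193, sR=60/169; mL=4350/32617, mR=720/32617; mL+mR=30/193 → advance +1; mR−mL=-3630/32617 → turn -1·90°
n=4: pose=(2,5,W); sL=3/8, sR=15/53; mL=99/424, mR=-39/848; mL+mR=3/16 → advance +1; mR−mL=-237/848 → turn -1·90°

0 3/8 15/53 99/424 -39/848 2 5 W
1 60/241 20/87 2810/20967 -200/20967 1 5 N
2 30/137 30/109 1215/14933 420/14933 1 6 E
3 60/193 60/169 4350/32617 720/32617 2 6 S
4 3/8 15/53 99/424 -39/848 2 5 W
final 1 5 N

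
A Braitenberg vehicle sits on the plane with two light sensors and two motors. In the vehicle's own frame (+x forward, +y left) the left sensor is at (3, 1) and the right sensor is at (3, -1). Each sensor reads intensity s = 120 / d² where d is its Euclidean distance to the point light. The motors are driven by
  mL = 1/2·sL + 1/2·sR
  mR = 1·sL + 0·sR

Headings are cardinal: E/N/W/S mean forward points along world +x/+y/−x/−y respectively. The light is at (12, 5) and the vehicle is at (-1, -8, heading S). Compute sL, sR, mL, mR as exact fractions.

left sensor world pos  = (0, -11); dL² = 400
right sensor world pos = (-2, -11); dR² = 452
sL = 120/400 = 3/10
sR = 120/452 = 30/113
mL = 1/2·sL + 1/2·sR = 639/2260
mR = 1·sL + 0·sR = 3/10

3/10 30/113 639/2260 3/10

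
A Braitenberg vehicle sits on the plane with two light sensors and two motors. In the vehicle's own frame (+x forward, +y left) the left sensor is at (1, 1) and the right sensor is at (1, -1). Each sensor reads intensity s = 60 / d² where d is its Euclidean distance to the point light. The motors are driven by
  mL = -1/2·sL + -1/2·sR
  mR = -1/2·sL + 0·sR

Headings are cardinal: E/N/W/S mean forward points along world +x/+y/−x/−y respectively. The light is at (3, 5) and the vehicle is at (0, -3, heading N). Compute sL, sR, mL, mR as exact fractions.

12/13 60/53 -708/689 -6/13

left sensor world pos  = (-1, -2); dL² = 65
right sensor world pos = (1, -2); dR² = 53
sL = 60/65 = 12/13
sR = 60/53 = 60/53
mL = -1/2·sL + -1/2·sR = -708/689
mR = -1/2·sL + 0·sR = -6/13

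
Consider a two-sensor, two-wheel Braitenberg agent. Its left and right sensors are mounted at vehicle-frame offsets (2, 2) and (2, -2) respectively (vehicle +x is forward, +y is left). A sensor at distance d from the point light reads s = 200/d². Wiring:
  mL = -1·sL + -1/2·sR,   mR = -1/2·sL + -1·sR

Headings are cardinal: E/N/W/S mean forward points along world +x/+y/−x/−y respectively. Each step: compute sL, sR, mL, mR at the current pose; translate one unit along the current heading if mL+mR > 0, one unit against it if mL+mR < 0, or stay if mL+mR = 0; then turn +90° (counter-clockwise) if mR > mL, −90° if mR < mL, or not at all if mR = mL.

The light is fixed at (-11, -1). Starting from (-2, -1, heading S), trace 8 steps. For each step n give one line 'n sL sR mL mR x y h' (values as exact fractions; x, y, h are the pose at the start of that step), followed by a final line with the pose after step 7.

0 8/5 200/53 -924/265 -1212/265 -2 -1 S
1 4 100/29 -166/29 -158/29 -2 0 W
2 40/29 40/13 -1100/377 -1420/377 -1 0 S
3 25/8 5/2 -35/8 -65/16 -1 1 W
4 200/169 200/81 -33100/13689 -41900/13689 0 1 S
5 100/41 100/53 -7350/2173 -6750/2173 0 2 W
6 200/197 200/101 -39900/19897 -49500/19897 1 2 S
7 25/13 25/17 -1175/442 -1075/442 1 3 W
final 2 3 S

n=0: pose=(-2,-1,S); sL=8/5, sR=200/53; mL=-924/265, mR=-1212/265; mL+mR=-2136/265 → advance -1; mR−mL=-288/265 → turn -1·90°
n=1: pose=(-2,0,W); sL=4, sR=100/29; mL=-166/29, mR=-158/29; mL+mR=-324/29 → advance -1; mR−mL=8/29 → turn +1·90°
n=2: pose=(-1,0,S); sL=40/29, sR=40/13; mL=-1100/377, mR=-1420/377; mL+mR=-2520/377 → advance -1; mR−mL=-320/377 → turn -1·90°
n=3: pose=(-1,1,W); sL=25/8, sR=5/2; mL=-35/8, mR=-65/16; mL+mR=-135/16 → advance -1; mR−mL=5/16 → turn +1·90°
n=4: pose=(0,1,S); sL=200/169, sR=200/81; mL=-33100/13689, mR=-41900/13689; mL+mR=-25000/4563 → advance -1; mR−mL=-8800/13689 → turn -1·90°
n=5: pose=(0,2,W); sL=100/41, sR=100/53; mL=-7350/2173, mR=-6750/2173; mL+mR=-14100/2173 → advance -1; mR−mL=600/2173 → turn +1·90°
n=6: pose=(1,2,S); sL=200/197, sR=200/101; mL=-39900/19897, mR=-49500/19897; mL+mR=-89400/19897 → advance -1; mR−mL=-9600/19897 → turn -1·90°
n=7: pose=(1,3,W); sL=25/13, sR=25/17; mL=-1175/442, mR=-1075/442; mL+mR=-1125/221 → advance -1; mR−mL=50/221 → turn +1·90°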